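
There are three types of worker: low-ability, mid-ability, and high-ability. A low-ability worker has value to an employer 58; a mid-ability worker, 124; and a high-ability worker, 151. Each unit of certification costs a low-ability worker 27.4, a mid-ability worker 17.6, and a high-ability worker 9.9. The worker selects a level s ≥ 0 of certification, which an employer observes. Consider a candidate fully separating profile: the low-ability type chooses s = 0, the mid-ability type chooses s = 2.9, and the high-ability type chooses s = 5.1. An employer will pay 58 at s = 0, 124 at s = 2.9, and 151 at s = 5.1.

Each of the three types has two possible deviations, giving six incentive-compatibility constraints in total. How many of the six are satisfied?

Low-ability (own payoff 58): to s=2.9 gives 124 − 27.4×2.9 = 44.54 → no gain ✓; to s=5.1 gives 151 − 27.4×5.1 = 11.26 → no gain ✓.
High-ability (own payoff 151 − 9.9×5.1 = 100.51): to s=0 gives 58 → no gain ✓; to s=2.9 gives 124 − 9.9×2.9 = 95.29 → no gain ✓.
Mid-ability (own payoff 124 − 17.6×2.9 = 72.96): to s=0 gives 58 → no gain ✓; to s=5.1 gives 151 − 17.6×5.1 = 61.24 → no gain ✓.
6 of the 6 constraints hold; this profile is a separating equilibrium.

6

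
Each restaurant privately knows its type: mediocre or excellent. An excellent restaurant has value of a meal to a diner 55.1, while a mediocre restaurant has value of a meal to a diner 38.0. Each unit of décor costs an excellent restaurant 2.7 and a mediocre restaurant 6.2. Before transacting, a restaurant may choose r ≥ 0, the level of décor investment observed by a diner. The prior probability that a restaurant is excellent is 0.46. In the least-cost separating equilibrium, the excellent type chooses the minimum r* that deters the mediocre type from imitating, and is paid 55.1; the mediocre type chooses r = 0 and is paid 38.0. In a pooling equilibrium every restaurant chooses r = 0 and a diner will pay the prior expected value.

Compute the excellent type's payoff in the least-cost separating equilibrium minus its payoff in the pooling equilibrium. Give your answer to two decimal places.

Least-cost separating signal: r* solves 38.0 = 55.1 − 6.2·r*, so r* = (55.1 − 38.0)/6.2 ≈ 2.7581.
Excellent type's separating payoff: 55.1 − 2.7 × r* = 55.1 − 2.7 × (55.1 − 38.0)/6.2 = 55.1 − 46.17/6.2 ≈ 47.6532.
Pooling payoff: 0.46 × 55.1 + 0.54 × 38.0 = 45.866.
Difference: 47.6532 − 45.866 = 1.7872, i.e. 1.79 to two decimal places.
The excellent type prefers to separate.

1.79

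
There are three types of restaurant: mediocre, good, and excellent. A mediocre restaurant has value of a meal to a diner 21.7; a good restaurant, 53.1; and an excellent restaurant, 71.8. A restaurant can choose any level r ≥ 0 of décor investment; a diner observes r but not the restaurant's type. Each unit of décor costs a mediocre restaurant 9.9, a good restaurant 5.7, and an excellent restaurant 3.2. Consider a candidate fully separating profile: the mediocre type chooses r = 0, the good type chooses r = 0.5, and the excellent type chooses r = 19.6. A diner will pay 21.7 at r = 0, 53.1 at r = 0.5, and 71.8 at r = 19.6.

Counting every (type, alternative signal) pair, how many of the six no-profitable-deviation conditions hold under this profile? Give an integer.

3

Mediocre (own payoff 21.7): to r=0.5 gives 53.1 − 9.9×0.5 = 48.15 → profitable ✗; to r=19.6 gives 71.8 − 9.9×19.6 = -122.24 → no gain ✓.
Excellent (own payoff 71.8 − 3.2×19.6 = 9.08): to r=0 gives 21.7 → profitable ✗; to r=0.5 gives 53.1 − 3.2×0.5 = 51.5 → profitable ✗.
Good (own payoff 53.1 − 5.7×0.5 = 50.25): to r=0 gives 21.7 → no gain ✓; to r=19.6 gives 71.8 − 5.7×19.6 = -39.92 → no gain ✓.
3 of the 6 constraints hold; not an equilibrium.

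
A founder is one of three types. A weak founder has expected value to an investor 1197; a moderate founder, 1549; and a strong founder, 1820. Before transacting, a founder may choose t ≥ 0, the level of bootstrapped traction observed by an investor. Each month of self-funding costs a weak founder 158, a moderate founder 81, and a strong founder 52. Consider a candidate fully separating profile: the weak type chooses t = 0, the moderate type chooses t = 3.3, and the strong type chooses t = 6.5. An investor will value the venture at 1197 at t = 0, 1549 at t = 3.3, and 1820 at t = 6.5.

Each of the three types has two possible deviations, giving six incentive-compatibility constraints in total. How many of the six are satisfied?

Weak (own payoff 1197): to t=3.3 gives 1549 − 158×3.3 = 1027.6 → no gain ✓; to t=6.5 gives 1820 − 158×6.5 = 793 → no gain ✓.
Strong (own payoff 1820 − 52×6.5 = 1482): to t=0 gives 1197 → no gain ✓; to t=3.3 gives 1549 − 52×3.3 = 1377.4 → no gain ✓.
Moderate (own payoff 1549 − 81×3.3 = 1281.7): to t=0 gives 1197 → no gain ✓; to t=6.5 gives 1820 − 81×6.5 = 1293.5 → profitable ✗.
5 of the 6 constraints hold; not an equilibrium.

5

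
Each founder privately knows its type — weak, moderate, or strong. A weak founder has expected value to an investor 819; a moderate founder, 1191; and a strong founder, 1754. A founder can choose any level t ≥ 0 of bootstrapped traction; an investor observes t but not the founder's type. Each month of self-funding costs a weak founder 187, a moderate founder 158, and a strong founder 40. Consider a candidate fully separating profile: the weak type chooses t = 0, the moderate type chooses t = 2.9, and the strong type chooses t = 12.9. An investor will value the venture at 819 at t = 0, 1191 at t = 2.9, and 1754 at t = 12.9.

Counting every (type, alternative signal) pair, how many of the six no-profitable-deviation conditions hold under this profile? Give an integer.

5

Strong (own payoff 1754 − 40×12.9 = 1238): to t=0 gives 819 → no gain ✓; to t=2.9 gives 1191 − 40×2.9 = 1075 → no gain ✓.
Weak (own payoff 819): to t=2.9 gives 1191 − 187×2.9 = 648.7 → no gain ✓; to t=12.9 gives 1754 − 187×12.9 = -658.3 → no gain ✓.
Moderate (own payoff 1191 − 158×2.9 = 732.8): to t=0 gives 819 → profitable ✗; to t=12.9 gives 1754 − 158×12.9 = -284.2 → no gain ✓.
5 of the 6 constraints hold; not an equilibrium.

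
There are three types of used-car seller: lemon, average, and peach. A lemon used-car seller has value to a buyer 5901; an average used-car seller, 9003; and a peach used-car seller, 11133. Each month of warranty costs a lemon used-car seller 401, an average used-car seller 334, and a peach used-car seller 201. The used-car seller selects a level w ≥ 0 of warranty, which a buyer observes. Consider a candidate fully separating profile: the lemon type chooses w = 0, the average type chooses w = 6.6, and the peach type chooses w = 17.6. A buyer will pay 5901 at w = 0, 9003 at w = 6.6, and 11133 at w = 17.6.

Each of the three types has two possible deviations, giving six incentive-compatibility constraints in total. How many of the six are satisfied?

Average (own payoff 9003 − 334×6.6 = 6798.6): to w=0 gives 5901 → no gain ✓; to w=17.6 gives 11133 − 334×17.6 = 5254.6 → no gain ✓.
Peach (own payoff 11133 − 201×17.6 = 7595.4): to w=0 gives 5901 → no gain ✓; to w=6.6 gives 9003 − 201×6.6 = 7676.4 → profitable ✗.
Lemon (own payoff 5901): to w=6.6 gives 9003 − 401×6.6 = 6356.4 → profitable ✗; to w=17.6 gives 11133 − 401×17.6 = 4075.4 → no gain ✓.
4 of the 6 constraints hold; not an equilibrium.

4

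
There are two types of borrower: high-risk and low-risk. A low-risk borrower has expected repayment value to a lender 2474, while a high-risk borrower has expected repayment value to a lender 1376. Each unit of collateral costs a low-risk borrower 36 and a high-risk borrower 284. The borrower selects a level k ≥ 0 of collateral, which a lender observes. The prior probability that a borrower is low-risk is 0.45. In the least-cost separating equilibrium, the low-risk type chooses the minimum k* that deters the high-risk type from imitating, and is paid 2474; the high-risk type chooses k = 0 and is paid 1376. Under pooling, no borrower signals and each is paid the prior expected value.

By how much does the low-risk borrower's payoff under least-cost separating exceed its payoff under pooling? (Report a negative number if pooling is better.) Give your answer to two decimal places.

Least-cost separating signal: k* solves 1376 = 2474 − 284·k*, so k* = (2474 − 1376)/284 ≈ 3.8662.
Low-risk type's separating payoff: 2474 − 36 × k* = 2474 − 36 × (2474 − 1376)/284 = 2474 − 39528/284 ≈ 2334.8169.
Pooling payoff: 0.45 × 2474 + 0.55 × 1376 = 1870.1.
Difference: 2334.8169 − 1870.1 = 464.7169, i.e. 464.72 to two decimal places.
The low-risk type prefers to separate.

464.72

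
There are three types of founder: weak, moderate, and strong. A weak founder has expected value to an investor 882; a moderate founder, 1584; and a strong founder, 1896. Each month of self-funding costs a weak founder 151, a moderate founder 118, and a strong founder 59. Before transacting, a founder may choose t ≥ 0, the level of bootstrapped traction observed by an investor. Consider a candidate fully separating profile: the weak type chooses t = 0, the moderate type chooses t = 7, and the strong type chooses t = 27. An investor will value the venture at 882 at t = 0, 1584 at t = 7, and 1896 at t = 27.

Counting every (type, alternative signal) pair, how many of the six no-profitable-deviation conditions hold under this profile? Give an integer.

3

Weak (own payoff 882): to t=7 gives 1584 − 151×7 = 527 → no gain ✓; to t=27 gives 1896 − 151×27 = -2181 → no gain ✓.
Strong (own payoff 1896 − 59×27 = 303): to t=0 gives 882 → profitable ✗; to t=7 gives 1584 − 59×7 = 1171 → profitable ✗.
Moderate (own payoff 1584 − 118×7 = 758): to t=0 gives 882 → profitable ✗; to t=27 gives 1896 − 118×27 = -1290 → no gain ✓.
3 of the 6 constraints hold; not an equilibrium.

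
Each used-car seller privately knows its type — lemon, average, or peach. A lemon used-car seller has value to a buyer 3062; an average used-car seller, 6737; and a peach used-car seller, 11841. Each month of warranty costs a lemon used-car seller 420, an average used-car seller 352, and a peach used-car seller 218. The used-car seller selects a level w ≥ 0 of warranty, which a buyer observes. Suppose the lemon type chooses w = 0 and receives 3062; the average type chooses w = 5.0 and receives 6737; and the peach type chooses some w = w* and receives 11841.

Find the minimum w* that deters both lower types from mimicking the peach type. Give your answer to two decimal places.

20.90

Average type (on-path payoff 6737 − 352×5.0 = 4977) won't mimic when 4977 ≥ 11841 − 352·w*, i.e. w* ≥ 19.50.
Lemon type (on-path payoff 3062) won't mimic when 3062 ≥ 11841 − 420·w*, i.e. w* ≥ 20.90.
Both must hold, so w* = max(20.90, 19.50) = 20.90. The lemon type's constraint binds.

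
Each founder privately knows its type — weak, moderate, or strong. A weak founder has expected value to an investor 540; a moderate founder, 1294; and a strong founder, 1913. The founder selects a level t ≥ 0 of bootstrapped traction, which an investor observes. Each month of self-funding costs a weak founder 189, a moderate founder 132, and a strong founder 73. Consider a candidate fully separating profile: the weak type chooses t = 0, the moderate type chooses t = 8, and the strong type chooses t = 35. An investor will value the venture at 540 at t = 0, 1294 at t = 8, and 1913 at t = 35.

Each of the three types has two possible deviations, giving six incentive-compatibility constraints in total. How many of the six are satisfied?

3

Weak (own payoff 540): to t=8 gives 1294 − 189×8 = -218 → no gain ✓; to t=35 gives 1913 − 189×35 = -4702 → no gain ✓.
Strong (own payoff 1913 − 73×35 = -642): to t=0 gives 540 → profitable ✗; to t=8 gives 1294 − 73×8 = 710 → profitable ✗.
Moderate (own payoff 1294 − 132×8 = 238): to t=0 gives 540 → profitable ✗; to t=35 gives 1913 − 132×35 = -2707 → no gain ✓.
3 of the 6 constraints hold; not an equilibrium.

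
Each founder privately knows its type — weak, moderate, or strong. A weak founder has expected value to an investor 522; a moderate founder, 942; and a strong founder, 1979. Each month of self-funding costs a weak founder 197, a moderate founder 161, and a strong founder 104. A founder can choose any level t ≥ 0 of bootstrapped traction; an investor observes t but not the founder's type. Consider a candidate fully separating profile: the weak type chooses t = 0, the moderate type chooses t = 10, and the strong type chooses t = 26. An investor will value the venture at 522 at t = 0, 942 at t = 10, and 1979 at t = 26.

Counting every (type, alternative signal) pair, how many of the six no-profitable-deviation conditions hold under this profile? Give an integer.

3

Weak (own payoff 522): to t=10 gives 942 − 197×10 = -1028 → no gain ✓; to t=26 gives 1979 − 197×26 = -3143 → no gain ✓.
Moderate (own payoff 942 − 161×10 = -668): to t=0 gives 522 → profitable ✗; to t=26 gives 1979 − 161×26 = -2207 → no gain ✓.
Strong (own payoff 1979 − 104×26 = -725): to t=0 gives 522 → profitable ✗; to t=10 gives 942 − 104×10 = -98 → profitable ✗.
3 of the 6 constraints hold; not an equilibrium.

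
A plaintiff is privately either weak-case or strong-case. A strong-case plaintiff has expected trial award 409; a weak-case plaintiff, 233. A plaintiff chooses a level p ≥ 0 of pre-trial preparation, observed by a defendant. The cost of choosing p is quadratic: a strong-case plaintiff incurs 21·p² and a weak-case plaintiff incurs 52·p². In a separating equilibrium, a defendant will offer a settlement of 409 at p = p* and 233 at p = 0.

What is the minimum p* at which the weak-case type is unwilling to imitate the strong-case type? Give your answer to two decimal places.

The weak-case type at p = 0 receives 233; imitating at p* yields 409 − 52·p*².
Indifference: 233 = 409 − 52·p*², so p*² = (409 − 233) / 52 ≈ 3.3846.
p* = √3.3846 ≈ 1.84.

1.84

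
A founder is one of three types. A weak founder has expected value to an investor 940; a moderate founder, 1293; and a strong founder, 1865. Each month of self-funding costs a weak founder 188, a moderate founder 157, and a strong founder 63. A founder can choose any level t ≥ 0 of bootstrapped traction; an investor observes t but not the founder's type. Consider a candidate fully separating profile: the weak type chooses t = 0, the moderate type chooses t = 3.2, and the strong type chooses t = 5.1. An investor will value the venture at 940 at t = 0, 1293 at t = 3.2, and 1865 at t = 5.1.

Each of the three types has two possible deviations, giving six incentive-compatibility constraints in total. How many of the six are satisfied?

4

Weak (own payoff 940): to t=3.2 gives 1293 − 188×3.2 = 691.4 → no gain ✓; to t=5.1 gives 1865 − 188×5.1 = 906.2 → no gain ✓.
Moderate (own payoff 1293 − 157×3.2 = 790.6): to t=0 gives 940 → profitable ✗; to t=5.1 gives 1865 − 157×5.1 = 1064.3 → profitable ✗.
Strong (own payoff 1865 − 63×5.1 = 1543.7): to t=0 gives 940 → no gain ✓; to t=3.2 gives 1293 − 63×3.2 = 1091.4 → no gain ✓.
4 of the 6 constraints hold; not an equilibrium.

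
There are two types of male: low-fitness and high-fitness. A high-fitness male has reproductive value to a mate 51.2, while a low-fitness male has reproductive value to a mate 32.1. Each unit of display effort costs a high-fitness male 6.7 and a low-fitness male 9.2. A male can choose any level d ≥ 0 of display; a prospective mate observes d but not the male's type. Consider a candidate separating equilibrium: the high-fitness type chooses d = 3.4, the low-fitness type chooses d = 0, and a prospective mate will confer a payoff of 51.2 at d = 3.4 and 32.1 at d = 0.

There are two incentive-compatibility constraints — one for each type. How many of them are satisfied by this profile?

Low-fitness type: stay at 0 → 32.1; mimic → 51.2 − 9.2 × 3.4 = 19.92. IC holds (32.1 ≥ 19.92).
High-fitness type: signal → 51.2 − 6.7 × 3.4 = 28.42; deviate to 0 → 32.1. IC fails (28.42 < 32.1).
1 of 2 constraints hold, so this profile is not an equilibrium.

1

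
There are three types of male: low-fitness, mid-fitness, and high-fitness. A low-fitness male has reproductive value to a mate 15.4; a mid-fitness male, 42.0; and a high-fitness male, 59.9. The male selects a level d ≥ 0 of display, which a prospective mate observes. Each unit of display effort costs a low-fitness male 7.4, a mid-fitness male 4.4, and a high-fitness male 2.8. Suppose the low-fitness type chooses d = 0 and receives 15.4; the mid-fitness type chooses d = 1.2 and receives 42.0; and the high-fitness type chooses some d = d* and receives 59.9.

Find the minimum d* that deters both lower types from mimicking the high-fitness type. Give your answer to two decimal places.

Low-fitness type (on-path payoff 15.4) won't mimic when 15.4 ≥ 59.9 − 7.4·d*, i.e. d* ≥ 6.01.
Mid-fitness type (on-path payoff 42.0 − 4.4×1.2 = 36.72) won't mimic when 36.72 ≥ 59.9 − 4.4·d*, i.e. d* ≥ 5.27.
Both must hold, so d* = max(6.01, 5.27) = 6.01. The low-fitness type's constraint binds.

6.01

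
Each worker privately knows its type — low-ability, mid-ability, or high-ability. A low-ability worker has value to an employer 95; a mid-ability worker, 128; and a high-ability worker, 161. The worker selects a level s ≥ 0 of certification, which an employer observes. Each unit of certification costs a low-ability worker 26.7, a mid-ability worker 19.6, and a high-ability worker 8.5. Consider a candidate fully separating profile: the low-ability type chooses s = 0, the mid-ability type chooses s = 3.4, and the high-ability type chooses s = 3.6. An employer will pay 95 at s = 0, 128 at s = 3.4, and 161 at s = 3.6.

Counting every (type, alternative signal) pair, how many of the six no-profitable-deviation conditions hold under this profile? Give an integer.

4

Mid-ability (own payoff 128 − 19.6×3.4 = 61.36): to s=0 gives 95 → profitable ✗; to s=3.6 gives 161 − 19.6×3.6 = 90.44 → profitable ✗.
Low-ability (own payoff 95): to s=3.4 gives 128 − 26.7×3.4 = 37.22 → no gain ✓; to s=3.6 gives 161 − 26.7×3.6 = 64.88 → no gain ✓.
High-ability (own payoff 161 − 8.5×3.6 = 130.4): to s=0 gives 95 → no gain ✓; to s=3.4 gives 128 − 8.5×3.4 = 99.1 → no gain ✓.
4 of the 6 constraints hold; not an equilibrium.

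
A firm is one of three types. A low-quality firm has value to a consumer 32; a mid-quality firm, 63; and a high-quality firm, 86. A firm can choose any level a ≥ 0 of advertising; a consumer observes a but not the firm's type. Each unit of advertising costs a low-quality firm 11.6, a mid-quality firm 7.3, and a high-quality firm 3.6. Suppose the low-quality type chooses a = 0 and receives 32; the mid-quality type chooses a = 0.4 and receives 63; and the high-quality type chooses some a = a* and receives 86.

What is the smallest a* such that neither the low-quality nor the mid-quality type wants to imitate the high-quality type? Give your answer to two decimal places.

Mid-quality type (on-path payoff 63 − 7.3×0.4 = 60.08) won't mimic when 60.08 ≥ 86 − 7.3·a*, i.e. a* ≥ 3.55.
Low-quality type (on-path payoff 32) won't mimic when 32 ≥ 86 − 11.6·a*, i.e. a* ≥ 4.66.
Both must hold, so a* = max(4.66, 3.55) = 4.66. The low-quality type's constraint binds.

4.66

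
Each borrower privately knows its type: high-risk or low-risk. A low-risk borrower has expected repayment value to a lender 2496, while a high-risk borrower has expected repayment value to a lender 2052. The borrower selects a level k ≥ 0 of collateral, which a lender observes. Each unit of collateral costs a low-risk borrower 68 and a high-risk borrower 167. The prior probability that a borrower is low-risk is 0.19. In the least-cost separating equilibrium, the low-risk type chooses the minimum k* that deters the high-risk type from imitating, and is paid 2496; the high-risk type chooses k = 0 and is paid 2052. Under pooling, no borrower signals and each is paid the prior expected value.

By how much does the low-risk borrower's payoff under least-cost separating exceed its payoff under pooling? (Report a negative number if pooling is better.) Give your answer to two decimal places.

Least-cost separating signal: k* solves 2052 = 2496 − 167·k*, so k* = (2496 − 2052)/167 ≈ 2.6587.
Low-risk type's separating payoff: 2496 − 68 × k* = 2496 − 68 × (2496 − 2052)/167 = 2496 − 30192/167 ≈ 2315.2096.
Pooling payoff: 0.19 × 2496 + 0.81 × 2052 = 2136.36.
Difference: 2315.2096 − 2136.36 = 178.8496, i.e. 178.85 to two decimal places.
The low-risk type prefers to separate.

178.85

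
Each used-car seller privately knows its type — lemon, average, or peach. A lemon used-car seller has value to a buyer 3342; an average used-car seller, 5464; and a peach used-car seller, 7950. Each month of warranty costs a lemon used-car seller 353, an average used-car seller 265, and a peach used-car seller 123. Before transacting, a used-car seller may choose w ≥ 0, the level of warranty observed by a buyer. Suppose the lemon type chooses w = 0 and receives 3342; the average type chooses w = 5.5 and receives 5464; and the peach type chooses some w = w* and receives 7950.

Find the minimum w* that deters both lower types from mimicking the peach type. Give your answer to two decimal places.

Average type (on-path payoff 5464 − 265×5.5 = 4006.5) won't mimic when 4006.5 ≥ 7950 − 265·w*, i.e. w* ≥ 14.88.
Lemon type (on-path payoff 3342) won't mimic when 3342 ≥ 7950 − 353·w*, i.e. w* ≥ 13.05.
Both must hold, so w* = max(13.05, 14.88) = 14.88. The average type's constraint binds.

14.88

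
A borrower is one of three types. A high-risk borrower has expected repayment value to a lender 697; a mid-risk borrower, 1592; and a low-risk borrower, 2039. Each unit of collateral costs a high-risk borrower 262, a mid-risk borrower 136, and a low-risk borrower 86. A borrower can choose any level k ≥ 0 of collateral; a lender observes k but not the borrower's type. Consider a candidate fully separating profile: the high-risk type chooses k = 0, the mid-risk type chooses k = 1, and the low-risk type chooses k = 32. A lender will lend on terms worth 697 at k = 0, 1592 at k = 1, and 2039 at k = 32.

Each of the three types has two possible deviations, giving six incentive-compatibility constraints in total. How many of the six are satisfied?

3

High-risk (own payoff 697): to k=1 gives 1592 − 262×1 = 1330 → profitable ✗; to k=32 gives 2039 − 262×32 = -6345 → no gain ✓.
Low-risk (own payoff 2039 − 86×32 = -713): to k=0 gives 697 → profitable ✗; to k=1 gives 1592 − 86×1 = 1506 → profitable ✗.
Mid-risk (own payoff 1592 − 136×1 = 1456): to k=0 gives 697 → no gain ✓; to k=32 gives 2039 − 136×32 = -2313 → no gain ✓.
3 of the 6 constraints hold; not an equilibrium.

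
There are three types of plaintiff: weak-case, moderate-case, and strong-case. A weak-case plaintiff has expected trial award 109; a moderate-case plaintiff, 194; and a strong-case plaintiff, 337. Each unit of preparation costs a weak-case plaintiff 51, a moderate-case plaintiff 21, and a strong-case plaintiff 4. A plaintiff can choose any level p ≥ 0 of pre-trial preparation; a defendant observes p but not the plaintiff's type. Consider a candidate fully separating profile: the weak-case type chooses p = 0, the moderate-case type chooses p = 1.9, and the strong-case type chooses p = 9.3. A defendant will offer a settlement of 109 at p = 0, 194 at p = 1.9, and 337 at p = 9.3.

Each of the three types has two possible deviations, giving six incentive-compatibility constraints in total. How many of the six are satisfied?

6

Strong-case (own payoff 337 − 4×9.3 = 299.8): to p=0 gives 109 → no gain ✓; to p=1.9 gives 194 − 4×1.9 = 186.4 → no gain ✓.
Moderate-case (own payoff 194 − 21×1.9 = 154.1): to p=0 gives 109 → no gain ✓; to p=9.3 gives 337 − 21×9.3 = 141.7 → no gain ✓.
Weak-case (own payoff 109): to p=1.9 gives 194 − 51×1.9 = 97.1 → no gain ✓; to p=9.3 gives 337 − 51×9.3 = -137.3 → no gain ✓.
6 of the 6 constraints hold; this profile is a separating equilibrium.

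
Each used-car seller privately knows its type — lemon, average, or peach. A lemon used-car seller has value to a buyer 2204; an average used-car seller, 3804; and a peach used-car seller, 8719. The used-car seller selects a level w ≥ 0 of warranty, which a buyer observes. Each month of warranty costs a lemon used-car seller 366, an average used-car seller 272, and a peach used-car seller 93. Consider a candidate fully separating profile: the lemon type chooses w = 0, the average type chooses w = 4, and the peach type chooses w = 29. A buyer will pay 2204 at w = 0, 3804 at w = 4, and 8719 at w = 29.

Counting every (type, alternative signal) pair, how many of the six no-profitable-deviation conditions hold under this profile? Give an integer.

5

Lemon (own payoff 2204): to w=4 gives 3804 − 366×4 = 2340 → profitable ✗; to w=29 gives 8719 − 366×29 = -1895 → no gain ✓.
Average (own payoff 3804 − 272×4 = 2716): to w=0 gives 2204 → no gain ✓; to w=29 gives 8719 − 272×29 = 831 → no gain ✓.
Peach (own payoff 8719 − 93×29 = 6022): to w=0 gives 2204 → no gain ✓; to w=4 gives 3804 − 93×4 = 3432 → no gain ✓.
5 of the 6 constraints hold; not an equilibrium.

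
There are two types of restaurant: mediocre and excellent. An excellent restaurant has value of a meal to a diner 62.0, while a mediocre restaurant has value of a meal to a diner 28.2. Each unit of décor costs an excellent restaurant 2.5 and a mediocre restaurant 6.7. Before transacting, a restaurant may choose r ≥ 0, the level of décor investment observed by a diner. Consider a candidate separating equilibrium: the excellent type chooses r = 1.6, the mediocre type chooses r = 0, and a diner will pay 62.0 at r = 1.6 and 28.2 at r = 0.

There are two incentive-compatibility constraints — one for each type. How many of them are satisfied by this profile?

1

Excellent type: signal → 62.0 − 2.5 × 1.6 = 58; deviate to 0 → 28.2. IC holds (58 ≥ 28.2).
Mediocre type: stay at 0 → 28.2; mimic → 62.0 − 6.7 × 1.6 = 51.28. IC fails (28.2 < 51.28).
1 of 2 constraints hold, so this profile is not an equilibrium.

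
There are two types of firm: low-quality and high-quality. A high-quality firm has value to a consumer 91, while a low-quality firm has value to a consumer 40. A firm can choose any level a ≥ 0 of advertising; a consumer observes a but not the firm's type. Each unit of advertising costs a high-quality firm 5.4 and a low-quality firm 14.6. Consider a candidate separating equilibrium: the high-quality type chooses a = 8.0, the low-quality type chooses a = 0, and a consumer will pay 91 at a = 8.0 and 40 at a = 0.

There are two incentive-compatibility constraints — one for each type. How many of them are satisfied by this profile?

2

High-quality type: signal → 91 − 5.4 × 8.0 = 47.8; deviate to 0 → 40. IC holds (47.8 ≥ 40).
Low-quality type: stay at 0 → 40; mimic → 91 − 14.6 × 8.0 = -25.8. IC holds (40 ≥ -25.8).
2 of 2 constraints hold, so this is a separating equilibrium.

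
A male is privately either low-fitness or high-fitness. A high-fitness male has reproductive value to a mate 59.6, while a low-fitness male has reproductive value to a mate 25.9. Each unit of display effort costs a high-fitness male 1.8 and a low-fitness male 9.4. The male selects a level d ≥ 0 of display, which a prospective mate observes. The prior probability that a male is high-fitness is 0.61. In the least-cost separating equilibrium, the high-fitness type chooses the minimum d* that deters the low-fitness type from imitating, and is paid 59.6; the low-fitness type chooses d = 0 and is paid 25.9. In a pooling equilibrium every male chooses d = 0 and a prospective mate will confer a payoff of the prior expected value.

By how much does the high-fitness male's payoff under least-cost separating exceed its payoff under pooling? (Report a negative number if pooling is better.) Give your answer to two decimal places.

6.69

Least-cost separating signal: d* solves 25.9 = 59.6 − 9.4·d*, so d* = (59.6 − 25.9)/9.4 ≈ 3.5851.
High-fitness type's separating payoff: 59.6 − 1.8 × d* = 59.6 − 1.8 × (59.6 − 25.9)/9.4 = 59.6 − 60.66/9.4 ≈ 53.1468.
Pooling payoff: 0.61 × 59.6 + 0.39 × 25.9 = 46.457.
Difference: 53.1468 − 46.457 = 6.6898, i.e. 6.69 to two decimal places.
The high-fitness type prefers to separate.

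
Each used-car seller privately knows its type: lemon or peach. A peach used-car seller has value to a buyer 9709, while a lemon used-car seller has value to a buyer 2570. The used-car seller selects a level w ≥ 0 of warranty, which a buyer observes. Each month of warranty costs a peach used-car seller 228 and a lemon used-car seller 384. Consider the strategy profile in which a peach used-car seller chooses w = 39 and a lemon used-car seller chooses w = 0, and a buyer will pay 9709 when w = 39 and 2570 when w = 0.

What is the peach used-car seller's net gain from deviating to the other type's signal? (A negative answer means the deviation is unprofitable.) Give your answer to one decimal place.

1753.0

Playing w = 39 the peach used-car seller receives 9709 − 228 × 39 = 817.
Deviating to w = 0 yields 2570 instead.
Gain from deviating: 2570 − 817 = 1753.0.
The gain is positive, so the peach type's incentive-compatibility constraint is violated — this profile is not a separating equilibrium.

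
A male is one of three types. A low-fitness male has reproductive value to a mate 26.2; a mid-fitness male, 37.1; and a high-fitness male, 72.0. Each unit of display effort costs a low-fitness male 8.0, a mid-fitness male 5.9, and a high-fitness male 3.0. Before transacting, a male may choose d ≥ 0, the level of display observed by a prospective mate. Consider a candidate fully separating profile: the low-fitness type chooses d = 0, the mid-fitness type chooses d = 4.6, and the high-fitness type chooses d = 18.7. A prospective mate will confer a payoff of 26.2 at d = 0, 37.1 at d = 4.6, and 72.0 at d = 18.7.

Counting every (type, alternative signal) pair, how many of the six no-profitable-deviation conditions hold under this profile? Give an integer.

3

High-fitness (own payoff 72.0 − 3.0×18.7 = 15.9): to d=0 gives 26.2 → profitable ✗; to d=4.6 gives 37.1 − 3.0×4.6 = 23.3 → profitable ✗.
Mid-fitness (own payoff 37.1 − 5.9×4.6 = 9.96): to d=0 gives 26.2 → profitable ✗; to d=18.7 gives 72.0 − 5.9×18.7 = -38.33 → no gain ✓.
Low-fitness (own payoff 26.2): to d=4.6 gives 37.1 − 8.0×4.6 = 0.3 → no gain ✓; to d=18.7 gives 72.0 − 8.0×18.7 = -77.6 → no gain ✓.
3 of the 6 constraints hold; not an equilibrium.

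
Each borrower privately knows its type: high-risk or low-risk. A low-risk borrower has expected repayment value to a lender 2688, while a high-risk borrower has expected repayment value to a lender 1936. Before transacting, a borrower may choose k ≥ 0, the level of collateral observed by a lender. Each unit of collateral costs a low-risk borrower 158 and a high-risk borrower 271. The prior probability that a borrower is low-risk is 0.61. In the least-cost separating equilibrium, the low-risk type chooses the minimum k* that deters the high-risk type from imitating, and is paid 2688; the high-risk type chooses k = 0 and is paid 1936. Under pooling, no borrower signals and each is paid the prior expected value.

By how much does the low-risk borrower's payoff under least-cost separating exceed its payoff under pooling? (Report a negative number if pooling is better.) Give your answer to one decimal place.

Least-cost separating signal: k* solves 1936 = 2688 − 271·k*, so k* = (2688 − 1936)/271 ≈ 2.7749.
Low-risk type's separating payoff: 2688 − 158 × k* = 2688 − 158 × (2688 − 1936)/271 = 2688 − 118816/271 ≈ 2249.565.
Pooling payoff: 0.61 × 2688 + 0.39 × 1936 = 2394.72.
Difference: 2249.565 − 2394.72 = -145.155, i.e. -145.2 to one decimal place.
The low-risk type would prefer the pooling outcome.

-145.2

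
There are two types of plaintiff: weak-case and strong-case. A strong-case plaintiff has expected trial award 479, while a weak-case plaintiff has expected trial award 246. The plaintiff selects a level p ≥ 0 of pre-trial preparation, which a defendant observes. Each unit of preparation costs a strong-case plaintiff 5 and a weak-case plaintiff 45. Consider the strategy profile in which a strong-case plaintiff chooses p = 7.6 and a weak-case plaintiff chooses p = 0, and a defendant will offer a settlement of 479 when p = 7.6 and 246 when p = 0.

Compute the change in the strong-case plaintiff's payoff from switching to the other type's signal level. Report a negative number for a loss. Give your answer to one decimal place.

-195.0

Playing p = 7.6 the strong-case plaintiff receives 479 − 5 × 7.6 = 441.
Deviating to p = 0 yields 246 instead.
Gain from deviating: 246 − 441 = -195.0.
The gain is negative, so the strong-case type's incentive-compatibility constraint is satisfied.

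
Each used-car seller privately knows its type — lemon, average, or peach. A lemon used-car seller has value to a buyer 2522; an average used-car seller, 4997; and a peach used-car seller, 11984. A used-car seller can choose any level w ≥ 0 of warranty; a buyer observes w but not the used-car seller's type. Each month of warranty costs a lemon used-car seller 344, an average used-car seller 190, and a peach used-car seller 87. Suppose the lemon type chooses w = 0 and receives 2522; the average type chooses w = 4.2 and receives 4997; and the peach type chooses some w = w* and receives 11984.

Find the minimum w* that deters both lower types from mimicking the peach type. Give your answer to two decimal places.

Average type (on-path payoff 4997 − 190×4.2 = 4199) won't mimic when 4199 ≥ 11984 − 190·w*, i.e. w* ≥ 40.97.
Lemon type (on-path payoff 2522) won't mimic when 2522 ≥ 11984 − 344·w*, i.e. w* ≥ 27.51.
Both must hold, so w* = max(27.51, 40.97) = 40.97. The average type's constraint binds.

40.97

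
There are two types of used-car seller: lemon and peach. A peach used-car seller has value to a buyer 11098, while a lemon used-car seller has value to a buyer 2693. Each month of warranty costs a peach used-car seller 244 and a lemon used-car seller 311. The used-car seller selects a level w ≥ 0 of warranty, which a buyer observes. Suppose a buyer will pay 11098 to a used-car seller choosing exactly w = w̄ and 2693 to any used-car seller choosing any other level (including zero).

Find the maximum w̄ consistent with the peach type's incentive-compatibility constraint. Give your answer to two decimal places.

34.45

Choosing w̄ yields the peach type 11098 − 244·w̄; choosing zero yields 2693.
The peach type is indifferent at 11098 − 244·w̄ = 2693, i.e. w̄ = (11098 − 2693) / 244 ≈ 34.45.
For any w̄ above 34.45 the peach type would rather pool at zero, so separation collapses.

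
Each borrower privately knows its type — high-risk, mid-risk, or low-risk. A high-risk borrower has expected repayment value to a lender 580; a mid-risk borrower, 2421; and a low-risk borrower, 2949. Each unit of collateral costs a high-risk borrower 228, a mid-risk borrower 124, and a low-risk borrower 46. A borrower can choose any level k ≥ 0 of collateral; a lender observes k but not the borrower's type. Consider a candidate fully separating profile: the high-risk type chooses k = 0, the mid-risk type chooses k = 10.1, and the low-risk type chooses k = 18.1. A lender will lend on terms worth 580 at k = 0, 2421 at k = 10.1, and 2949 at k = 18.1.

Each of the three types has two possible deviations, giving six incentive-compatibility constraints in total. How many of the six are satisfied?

High-risk (own payoff 580): to k=10.1 gives 2421 − 228×10.1 = 118.2 → no gain ✓; to k=18.1 gives 2949 − 228×18.1 = -1177.8 → no gain ✓.
Mid-risk (own payoff 2421 − 124×10.1 = 1168.6): to k=0 gives 580 → no gain ✓; to k=18.1 gives 2949 − 124×18.1 = 704.6 → no gain ✓.
Low-risk (own payoff 2949 − 46×18.1 = 2116.4): to k=0 gives 580 → no gain ✓; to k=10.1 gives 2421 − 46×10.1 = 1956.4 → no gain ✓.
6 of the 6 constraints hold; this profile is a separating equilibrium.

6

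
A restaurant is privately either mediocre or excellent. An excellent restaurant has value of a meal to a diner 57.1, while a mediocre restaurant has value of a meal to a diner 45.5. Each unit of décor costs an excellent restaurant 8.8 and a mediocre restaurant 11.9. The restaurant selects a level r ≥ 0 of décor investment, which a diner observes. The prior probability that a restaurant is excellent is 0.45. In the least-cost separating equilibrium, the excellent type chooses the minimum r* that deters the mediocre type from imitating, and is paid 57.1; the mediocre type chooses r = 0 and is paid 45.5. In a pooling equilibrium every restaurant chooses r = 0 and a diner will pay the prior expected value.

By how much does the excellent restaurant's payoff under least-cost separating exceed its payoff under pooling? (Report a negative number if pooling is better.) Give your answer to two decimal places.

Least-cost separating signal: r* solves 45.5 = 57.1 − 11.9·r*, so r* = (57.1 − 45.5)/11.9 ≈ 0.9748.
Excellent type's separating payoff: 57.1 − 8.8 × r* = 57.1 − 8.8 × (57.1 − 45.5)/11.9 = 57.1 − 102.08/11.9 ≈ 48.5218.
Pooling payoff: 0.45 × 57.1 + 0.55 × 45.5 = 50.72.
Difference: 48.5218 − 50.72 = -2.1982, i.e. -2.20 to two decimal places.
The excellent type would prefer the pooling outcome.

-2.20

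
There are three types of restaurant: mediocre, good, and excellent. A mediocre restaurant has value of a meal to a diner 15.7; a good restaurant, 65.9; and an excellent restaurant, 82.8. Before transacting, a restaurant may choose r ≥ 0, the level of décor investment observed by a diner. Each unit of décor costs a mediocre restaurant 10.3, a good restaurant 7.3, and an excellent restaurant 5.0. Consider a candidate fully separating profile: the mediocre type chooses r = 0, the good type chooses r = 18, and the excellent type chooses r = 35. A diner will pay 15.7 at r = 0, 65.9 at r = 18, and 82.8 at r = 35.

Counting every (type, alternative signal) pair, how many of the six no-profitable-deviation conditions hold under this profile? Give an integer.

Good (own payoff 65.9 − 7.3×18 = -65.5): to r=0 gives 15.7 → profitable ✗; to r=35 gives 82.8 − 7.3×35 = -172.7 → no gain ✓.
Mediocre (own payoff 15.7): to r=18 gives 65.9 − 10.3×18 = -119.5 → no gain ✓; to r=35 gives 82.8 − 10.3×35 = -277.7 → no gain ✓.
Excellent (own payoff 82.8 − 5.0×35 = -92.2): to r=0 gives 15.7 → profitable ✗; to r=18 gives 65.9 − 5.0×18 = -24.1 → profitable ✗.
3 of the 6 constraints hold; not an equilibrium.

3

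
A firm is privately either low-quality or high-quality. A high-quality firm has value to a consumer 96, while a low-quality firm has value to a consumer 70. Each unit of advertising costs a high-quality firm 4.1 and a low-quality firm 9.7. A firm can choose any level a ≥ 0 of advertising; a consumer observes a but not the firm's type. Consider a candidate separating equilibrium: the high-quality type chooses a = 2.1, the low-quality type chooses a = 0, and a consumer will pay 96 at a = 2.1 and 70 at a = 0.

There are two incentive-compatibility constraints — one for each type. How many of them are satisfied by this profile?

Low-quality type: stay at 0 → 70; mimic → 96 − 9.7 × 2.1 = 75.63. IC fails (70 < 75.63).
High-quality type: signal → 96 − 4.1 × 2.1 = 87.39; deviate to 0 → 70. IC holds (87.39 ≥ 70).
1 of 2 constraints hold, so this profile is not an equilibrium.

1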